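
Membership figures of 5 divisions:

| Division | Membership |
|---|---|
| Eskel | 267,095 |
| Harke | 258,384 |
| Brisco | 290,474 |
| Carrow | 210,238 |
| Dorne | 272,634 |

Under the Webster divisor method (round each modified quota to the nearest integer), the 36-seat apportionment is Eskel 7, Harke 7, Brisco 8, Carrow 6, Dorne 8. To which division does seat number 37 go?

Eskel

Priority for the next seat is population ÷ (current seats + 0.5).
Priorities: Eskel 35612.667, Harke 34451.200, Brisco 34173.412, Carrow 32344.308, Dorne 32074.588.
Highest priority: Eskel.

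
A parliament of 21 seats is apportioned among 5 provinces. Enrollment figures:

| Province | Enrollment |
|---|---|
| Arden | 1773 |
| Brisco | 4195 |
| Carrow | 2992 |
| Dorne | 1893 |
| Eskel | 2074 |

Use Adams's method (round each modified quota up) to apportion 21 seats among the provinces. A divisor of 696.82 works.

With modified divisor 696.82: modified quotas Arden 2.544, Brisco 6.020, Carrow 4.294, Dorne 2.717, Eskel 2.976.
Rounding up: Arden 3, Brisco 7, Carrow 5, Dorne 3, Eskel 3 (total 21).

Arden: 3, Brisco: 7, Carrow: 5, Dorne: 3, Eskel: 3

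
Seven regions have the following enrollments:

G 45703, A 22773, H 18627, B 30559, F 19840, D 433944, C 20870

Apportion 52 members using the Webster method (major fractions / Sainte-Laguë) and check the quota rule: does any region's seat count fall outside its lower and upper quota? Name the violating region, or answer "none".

D

Standard quotas: G 4.012, A 1.999, H 1.635, B 2.683, F 1.742, D 38.096, C 1.832.
Webster allocation: G 4, A 2, H 2, B 3, F 2, D 37, C 2.
D has quota 38.096 (lower 38, upper 39) but receives 37 — outside the quota interval.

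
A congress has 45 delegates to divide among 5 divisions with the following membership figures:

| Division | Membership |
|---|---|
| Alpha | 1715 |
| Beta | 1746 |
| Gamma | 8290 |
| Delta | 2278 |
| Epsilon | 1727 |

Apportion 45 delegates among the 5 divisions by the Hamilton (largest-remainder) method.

Alpha 5, Beta 5, Gamma 24, Delta 6, Epsilon 5

The standard divisor is 15756/45 ≈ 350.133.
Standard quotas: Alpha 4.8981, Beta 4.9867, Gamma 23.6767, Delta 6.5061, Epsilon 4.9324.
Lower quotas: Alpha 4, Beta 4, Gamma 23, Delta 6, Epsilon 4 (sum 41, leaving 4 seats).
Remainders in descending order: Beta 0.9867, Epsilon 0.9324, Alpha 0.8981, Gamma 0.6767, Delta 0.5061.
The surplus seats go to Beta, Epsilon, Alpha, Gamma.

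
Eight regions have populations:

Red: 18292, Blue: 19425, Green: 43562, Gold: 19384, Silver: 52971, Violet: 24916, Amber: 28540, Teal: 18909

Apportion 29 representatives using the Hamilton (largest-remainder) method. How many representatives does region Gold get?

2

Standard divisor: 225999 ÷ 29 ≈ 7793.069.
Standard quotas: Red 2.3472, Blue 2.4926, Green 5.5898, Gold 2.4873, Silver 6.7972, Violet 3.1972, Amber 3.6622, Teal 2.4264.
Lower quotas: Red 2, Blue 2, Green 5, Gold 2, Silver 6, Violet 3, Amber 3, Teal 2 (sum 25, leaving 4 seats).
Remainders in descending order: Silver 0.7972, Amber 0.6622, Green 0.5898, Blue 0.4926, Gold 0.4873, Teal 0.4264, Red 0.3472, Violet 0.1972.
The surplus seats go to Silver, Amber, Green, Blue.
Gold receives 2.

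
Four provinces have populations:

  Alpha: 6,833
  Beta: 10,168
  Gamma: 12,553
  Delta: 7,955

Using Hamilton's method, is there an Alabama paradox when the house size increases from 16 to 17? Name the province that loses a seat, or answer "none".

At 16 seats: Alpha 3, Beta 4, Gamma 5, Delta 4.
At 17 seats: Alpha 3, Beta 5, Gamma 6, Delta 3.
Delta drops from 4 to 3.

Delta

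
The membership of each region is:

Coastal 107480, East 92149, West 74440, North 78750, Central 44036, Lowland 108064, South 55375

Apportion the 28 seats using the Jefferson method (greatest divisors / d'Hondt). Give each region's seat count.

Standard divisor 560294/28 ≈ 20010.5; standard quotas: Coastal 5.371, East 4.605, West 3.720, North 3.935, Central 2.201, Lowland 5.400, South 2.767.
Rounding down gives 5, 4, 3, 3, 2, 5, 2 = 24 seats, so the divisor must be adjusted.
With modified divisor 18200: modified quotas Coastal 5.905, East 5.063, West 4.090, North 4.327, Central 2.420, Lowland 5.938, South 3.043.
Rounding down: Coastal 5, East 5, West 4, North 4, Central 2, Lowland 5, South 3 (total 28).

Coastal: 5, East: 5, West: 4, North: 4, Central: 2, Lowland: 5, South: 3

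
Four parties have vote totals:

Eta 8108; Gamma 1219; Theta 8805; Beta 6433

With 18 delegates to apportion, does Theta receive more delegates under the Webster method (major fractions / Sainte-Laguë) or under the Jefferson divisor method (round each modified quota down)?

Jefferson

Webster: Eta 6, Gamma 1, Theta 6, Beta 5.
Jefferson: Eta 6, Gamma 0, Theta 7, Beta 5.
Theta gets 6 under Webster and 7 under Jefferson.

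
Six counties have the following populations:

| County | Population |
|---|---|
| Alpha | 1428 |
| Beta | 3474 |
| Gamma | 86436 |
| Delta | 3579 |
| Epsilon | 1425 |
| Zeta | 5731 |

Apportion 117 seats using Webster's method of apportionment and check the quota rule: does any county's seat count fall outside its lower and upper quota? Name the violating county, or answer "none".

Standard quotas: Alpha 1.637, Beta 3.982, Gamma 99.076, Delta 4.102, Epsilon 1.633, Zeta 6.569.
Webster allocation: Alpha 2, Beta 4, Gamma 98, Delta 4, Epsilon 2, Zeta 7.
Gamma has quota 99.076 (lower 99, upper 100) but receives 98 — outside the quota interval.

Gamma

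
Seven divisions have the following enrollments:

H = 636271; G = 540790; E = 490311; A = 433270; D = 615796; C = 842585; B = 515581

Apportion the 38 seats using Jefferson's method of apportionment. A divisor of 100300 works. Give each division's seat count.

H: 6; G: 5; E: 4; A: 4; D: 6; C: 8; B: 5

With modified divisor 100300: modified quotas H 6.344, G 5.392, E 4.888, A 4.320, D 6.140, C 8.401, B 5.140.
Rounding down: H 6, G 5, E 4, A 4, D 6, C 8, B 5 (total 38).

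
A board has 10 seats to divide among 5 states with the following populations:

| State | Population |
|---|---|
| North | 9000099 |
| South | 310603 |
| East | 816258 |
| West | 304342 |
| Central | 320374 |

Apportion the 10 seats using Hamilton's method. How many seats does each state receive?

Standard divisor: 10751676 ÷ 10 ≈ 1075167.6.
Standard quotas: North 8.3709, South 0.2889, East 0.7592, West 0.2831, Central 0.2980.
Lower quotas: North 8, South 0, East 0, West 0, Central 0 (sum 8, leaving 2 seats).
Remainders in descending order: East 0.7592, North 0.3709, Central 0.2980, South 0.2889, West 0.2831.
Largest remainders: East, North receive the extra seats.

North=9, South=0, East=1, West=0, Central=0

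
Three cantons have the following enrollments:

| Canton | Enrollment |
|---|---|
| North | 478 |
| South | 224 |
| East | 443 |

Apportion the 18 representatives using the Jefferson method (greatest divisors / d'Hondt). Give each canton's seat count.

North 8, South 3, East 7

Standard divisor 1145/18 ≈ 63.611; standard quotas: North 7.514, South 3.521, East 6.964.
Rounding down gives 7, 3, 6 = 16 seats, so the divisor must be adjusted.
With modified divisor 58: modified quotas North 8.241, South 3.862, East 7.638.
Rounding down: North 8, South 3, East 7 (total 18).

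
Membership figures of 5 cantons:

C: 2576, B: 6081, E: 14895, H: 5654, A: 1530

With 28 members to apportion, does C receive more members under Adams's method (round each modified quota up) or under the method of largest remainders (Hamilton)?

Adams

Adams: C 3, B 5, E 13, H 5, A 2.
Hamilton: C 2, B 6, E 14, H 5, A 1.
C gets 3 under Adams and 2 under Hamilton.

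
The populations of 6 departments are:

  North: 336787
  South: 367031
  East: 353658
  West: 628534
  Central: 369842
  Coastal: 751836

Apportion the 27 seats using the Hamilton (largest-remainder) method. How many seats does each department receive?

Total 2807688; standard divisor 2807688/27 ≈ 103988.444.
Standard quotas: North 3.2387, South 3.5295, East 3.4009, West 6.0443, Central 3.5566, Coastal 7.2300.
Lower quotas: North 3, South 3, East 3, West 6, Central 3, Coastal 7 (sum 25, leaving 2 seats).
Remainders in descending order: Central 0.5566, South 0.5295, East 0.4009, North 0.2387, Coastal 0.2300, West 0.0443.
The surplus seats go to Central, South.

North 3, South 4, East 3, West 6, Central 4, Coastal 7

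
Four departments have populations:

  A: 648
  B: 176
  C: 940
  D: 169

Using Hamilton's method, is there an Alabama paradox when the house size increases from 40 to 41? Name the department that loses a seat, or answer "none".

D

At 40 seats: A 13, B 4, C 19, D 4.
At 41 seats: A 14, B 4, C 20, D 3.
D drops from 4 to 3.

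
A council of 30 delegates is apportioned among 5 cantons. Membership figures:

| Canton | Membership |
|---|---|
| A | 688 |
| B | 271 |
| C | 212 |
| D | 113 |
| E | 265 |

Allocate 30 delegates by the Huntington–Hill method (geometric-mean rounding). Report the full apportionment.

A=14; B=5; C=4; D=2; E=5

With divisor 50: modified quotas A 13.760, B 5.420, C 4.240, D 2.260, E 5.300.
Geometric-mean thresholds: A √(13·14)=13.491, B √(5·6)=5.477, C √(4·5)=4.472, D √(2·3)=2.449, E √(5·6)=5.477.
Each quota rounded against its threshold gives A 14, B 5, C 4, D 2, E 5 (total 30).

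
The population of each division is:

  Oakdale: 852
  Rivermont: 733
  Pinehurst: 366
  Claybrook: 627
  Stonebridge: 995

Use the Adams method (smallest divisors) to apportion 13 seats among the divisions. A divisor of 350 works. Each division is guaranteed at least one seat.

Oakdale=3; Rivermont=3; Pinehurst=2; Claybrook=2; Stonebridge=3

With modified divisor 350: modified quotas Oakdale 2.434, Rivermont 2.094, Pinehurst 1.046, Claybrook 1.791, Stonebridge 2.843.
Rounding up: Oakdale 3, Rivermont 3, Pinehurst 2, Claybrook 2, Stonebridge 3 (total 13).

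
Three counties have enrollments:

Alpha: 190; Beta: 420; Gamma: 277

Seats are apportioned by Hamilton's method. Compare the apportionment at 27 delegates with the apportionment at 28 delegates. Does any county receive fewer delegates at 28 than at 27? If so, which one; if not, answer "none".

none

At 27 seats: Alpha 6, Beta 13, Gamma 8.
At 28 seats: Alpha 6, Beta 13, Gamma 9.
No county's allocation decreased.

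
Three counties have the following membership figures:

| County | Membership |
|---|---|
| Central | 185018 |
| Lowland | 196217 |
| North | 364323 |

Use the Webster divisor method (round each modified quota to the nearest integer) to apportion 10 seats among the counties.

Central=2, Lowland=3, North=5

Standard divisor 745558/10 ≈ 74555.8; standard quotas: Central 2.482, Lowland 2.632, North 4.887.
Rounding to the nearest integer gives Central 2, Lowland 3, North 5 — total 10, matching the house size, so no adjustment is needed.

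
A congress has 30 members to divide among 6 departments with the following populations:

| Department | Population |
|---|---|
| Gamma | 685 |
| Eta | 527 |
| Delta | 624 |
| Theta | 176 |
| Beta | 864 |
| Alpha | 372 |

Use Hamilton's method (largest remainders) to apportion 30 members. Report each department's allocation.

Gamma 6, Eta 5, Delta 6, Theta 2, Beta 8, Alpha 3

Total 3248; standard divisor 3248/30 ≈ 108.267.
Standard quotas: Gamma 6.327, Eta 4.868, Delta 5.764, Theta 1.626, Beta 7.980, Alpha 3.436.
Lower quotas: Gamma 6, Eta 4, Delta 5, Theta 1, Beta 7, Alpha 3 (sum 26, leaving 4 seats).
Remainders in descending order: Beta 0.980, Eta 0.868, Delta 0.764, Theta 0.626, Alpha 0.436, Gamma 0.327.
Largest remainders: Beta, Eta, Delta, Theta receive the extra seats.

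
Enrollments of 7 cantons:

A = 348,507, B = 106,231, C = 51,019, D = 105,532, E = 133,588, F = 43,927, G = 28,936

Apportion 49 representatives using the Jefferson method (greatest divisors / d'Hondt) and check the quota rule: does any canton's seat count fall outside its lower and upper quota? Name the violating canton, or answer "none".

A

Standard quotas: A 20.883, B 6.365, C 3.057, D 6.324, E 8.005, F 2.632, G 1.734.
Jefferson allocation: A 22, B 7, C 3, D 6, E 8, F 2, G 1.
A has quota 20.883 (lower 20, upper 21) but receives 22 — outside the quota interval.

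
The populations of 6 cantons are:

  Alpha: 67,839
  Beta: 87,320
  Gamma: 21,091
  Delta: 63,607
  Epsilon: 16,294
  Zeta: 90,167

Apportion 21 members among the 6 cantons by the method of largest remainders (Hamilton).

Alpha: 4, Beta: 5, Gamma: 1, Delta: 4, Epsilon: 1, Zeta: 6

Total 346318; standard divisor 346318/21 ≈ 16491.333.
Standard quotas: Alpha 4.1136, Beta 5.2949, Gamma 1.2789, Delta 3.8570, Epsilon 0.9880, Zeta 5.4675.
Lower quotas: Alpha 4, Beta 5, Gamma 1, Delta 3, Epsilon 0, Zeta 5 (sum 18, leaving 3 seats).
Remainders in descending order: Epsilon 0.9880, Delta 0.8570, Zeta 0.4675, Beta 0.2949, Gamma 0.2789, Alpha 0.1136.
Largest remainders: Epsilon, Delta, Zeta receive the extra seats.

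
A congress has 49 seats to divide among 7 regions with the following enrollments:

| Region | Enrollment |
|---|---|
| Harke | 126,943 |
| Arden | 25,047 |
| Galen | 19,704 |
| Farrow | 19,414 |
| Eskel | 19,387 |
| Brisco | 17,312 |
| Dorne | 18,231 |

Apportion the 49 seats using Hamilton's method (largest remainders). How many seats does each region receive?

Harke 25, Arden 5, Galen 4, Farrow 4, Eskel 4, Brisco 3, Dorne 4

Total 246038; standard divisor 246038/49 ≈ 5021.184.
Standard quotas: Harke 25.2815, Arden 4.9883, Galen 3.9242, Farrow 3.8664, Eskel 3.8610, Brisco 3.4478, Dorne 3.6308.
Lower quotas: Harke 25, Arden 4, Galen 3, Farrow 3, Eskel 3, Brisco 3, Dorne 3 (sum 44, leaving 5 seats).
Remainders in descending order: Arden 0.9883, Galen 0.9242, Farrow 0.8664, Eskel 0.8610, Dorne 0.6308, Brisco 0.4478, Harke 0.2815.
The surplus seats go to Arden, Galen, Farrow, Eskel, Dorne.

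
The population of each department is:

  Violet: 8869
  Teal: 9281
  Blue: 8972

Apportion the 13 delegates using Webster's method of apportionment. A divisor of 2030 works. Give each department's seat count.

Violet 4, Teal 5, Blue 4

With modified divisor 2030: modified quotas Violet 4.369, Teal 4.572, Blue 4.420.
Rounding to the nearest integer: Violet 4, Teal 5, Blue 4 (total 13).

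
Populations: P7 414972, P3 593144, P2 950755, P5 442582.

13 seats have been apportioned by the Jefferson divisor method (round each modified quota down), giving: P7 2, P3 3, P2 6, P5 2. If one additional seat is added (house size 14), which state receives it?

P3

Priority for the next seat is population ÷ (current seats + 1).
Priorities: P7 138324.000, P3 148286.000, P2 135822.143, P5 147527.333.
Highest priority: P3.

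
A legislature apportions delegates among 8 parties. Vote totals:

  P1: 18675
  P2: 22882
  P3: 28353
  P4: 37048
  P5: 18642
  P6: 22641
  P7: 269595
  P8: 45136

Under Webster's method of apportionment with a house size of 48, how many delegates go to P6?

Standard divisor 462972/48 ≈ 9645.25; standard quotas: P1 1.936, P2 2.372, P3 2.940, P4 3.841, P5 1.933, P6 2.347, P7 27.951, P8 4.680.
Rounding to the nearest integer gives P1 2, P2 2, P3 3, P4 4, P5 2, P6 2, P7 28, P8 5 — total 48, matching the house size, so no adjustment is needed.
P6 receives 2.

2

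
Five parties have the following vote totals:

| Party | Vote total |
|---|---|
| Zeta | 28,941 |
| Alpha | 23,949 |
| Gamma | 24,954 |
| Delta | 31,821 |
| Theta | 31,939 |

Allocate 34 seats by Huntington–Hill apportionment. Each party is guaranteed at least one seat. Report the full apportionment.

Zeta=7, Alpha=6, Gamma=6, Delta=7, Theta=8

With divisor 4260: modified quotas Zeta 6.794, Alpha 5.622, Gamma 5.858, Delta 7.470, Theta 7.497.
Geometric-mean thresholds: Zeta √(6·7)=6.481, Alpha √(5·6)=5.477, Gamma √(5·6)=5.477, Delta √(7·8)=7.483, Theta √(7·8)=7.483.
Each quota rounded against its threshold gives Zeta 7, Alpha 6, Gamma 6, Delta 7, Theta 8 (total 34).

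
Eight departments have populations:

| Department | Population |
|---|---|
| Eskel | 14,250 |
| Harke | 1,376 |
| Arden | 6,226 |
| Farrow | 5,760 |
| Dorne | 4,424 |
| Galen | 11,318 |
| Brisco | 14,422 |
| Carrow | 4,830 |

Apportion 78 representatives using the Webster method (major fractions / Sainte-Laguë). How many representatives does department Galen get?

Standard divisor 62606/78 ≈ 802.641; standard quotas: Eskel 17.754, Harke 1.714, Arden 7.757, Farrow 7.176, Dorne 5.512, Galen 14.101, Brisco 17.968, Carrow 6.018.
Rounding to the nearest integer gives 18, 2, 8, 7, 6, 14, 18, 6 = 79 seats, so the divisor must be adjusted.
With modified divisor 810: modified quotas Eskel 17.593, Harke 1.699, Arden 7.686, Farrow 7.111, Dorne 5.462, Galen 13.973, Brisco 17.805, Carrow 5.963.
Rounding to the nearest integer: Eskel 18, Harke 2, Arden 8, Farrow 7, Dorne 5, Galen 14, Brisco 18, Carrow 6 (total 78).
Galen receives 14.

14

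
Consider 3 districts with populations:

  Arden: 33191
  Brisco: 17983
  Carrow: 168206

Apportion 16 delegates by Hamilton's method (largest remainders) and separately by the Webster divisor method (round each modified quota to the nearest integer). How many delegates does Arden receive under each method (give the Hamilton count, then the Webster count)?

Hamilton: Arden 3, Brisco 1, Carrow 12.
Webster: Arden 2, Brisco 1, Carrow 13.
Arden gets 3 under Hamilton and 2 under Webster.

3 and 2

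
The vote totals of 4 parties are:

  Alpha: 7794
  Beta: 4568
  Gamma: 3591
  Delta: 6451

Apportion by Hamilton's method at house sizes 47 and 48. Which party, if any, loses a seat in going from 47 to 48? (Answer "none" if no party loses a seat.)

At 47 seats: Alpha 16, Beta 10, Gamma 8, Delta 13.
At 48 seats: Alpha 17, Beta 10, Gamma 7, Delta 14.
Gamma drops from 8 to 7.

Gamma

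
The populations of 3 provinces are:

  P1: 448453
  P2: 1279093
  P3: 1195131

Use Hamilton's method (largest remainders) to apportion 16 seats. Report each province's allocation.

Standard divisor: 2922677 ÷ 16 ≈ 182667.312.
Standard quotas: P1 2.4550, P2 7.0023, P3 6.5427.
Lower quotas: P1 2, P2 7, P3 6 (sum 15, leaving 1 seat).
Remainders in descending order: P3 0.5427, P1 0.4550, P2 0.0023.
Largest remainder: P3 receives the extra seat.

P1 2; P2 7; P3 7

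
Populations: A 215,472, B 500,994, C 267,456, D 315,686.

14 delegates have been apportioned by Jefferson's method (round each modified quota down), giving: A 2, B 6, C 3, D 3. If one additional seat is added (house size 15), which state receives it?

D

Priority for the next seat is population ÷ (current seats + 1).
Priorities: A 71824.000, B 71570.571, C 66864.000, D 78921.500.
Highest priority: D.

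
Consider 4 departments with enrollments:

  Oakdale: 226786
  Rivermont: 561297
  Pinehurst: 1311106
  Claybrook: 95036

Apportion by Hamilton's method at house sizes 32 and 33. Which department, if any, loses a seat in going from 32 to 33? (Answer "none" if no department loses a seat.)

Claybrook

At 32 seats: Oakdale 3, Rivermont 8, Pinehurst 19, Claybrook 2.
At 33 seats: Oakdale 3, Rivermont 9, Pinehurst 20, Claybrook 1.
Claybrook drops from 2 to 1.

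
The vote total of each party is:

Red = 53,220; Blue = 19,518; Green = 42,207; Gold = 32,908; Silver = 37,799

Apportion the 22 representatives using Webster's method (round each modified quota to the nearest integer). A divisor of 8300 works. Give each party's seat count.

Red=6, Blue=2, Green=5, Gold=4, Silver=5

With modified divisor 8300: modified quotas Red 6.412, Blue 2.352, Green 5.085, Gold 3.965, Silver 4.554.
Rounding to the nearest integer: Red 6, Blue 2, Green 5, Gold 4, Silver 5 (total 22).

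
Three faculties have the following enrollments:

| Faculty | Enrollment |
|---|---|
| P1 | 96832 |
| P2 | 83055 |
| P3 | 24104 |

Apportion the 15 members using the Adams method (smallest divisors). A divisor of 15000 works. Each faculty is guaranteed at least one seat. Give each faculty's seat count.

P1: 7; P2: 6; P3: 2

With modified divisor 15000: modified quotas P1 6.455, P2 5.537, P3 1.607.
Rounding up: P1 7, P2 6, P3 2 (total 15).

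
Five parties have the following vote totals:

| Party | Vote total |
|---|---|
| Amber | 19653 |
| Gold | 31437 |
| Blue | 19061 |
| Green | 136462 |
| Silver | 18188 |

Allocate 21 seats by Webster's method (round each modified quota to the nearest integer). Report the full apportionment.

Amber 2; Gold 3; Blue 2; Green 12; Silver 2

Standard divisor 224801/21 ≈ 10704.81; standard quotas: Amber 1.836, Gold 2.937, Blue 1.781, Green 12.748, Silver 1.699.
Rounding to the nearest integer gives 2, 3, 2, 13, 2 = 22 seats, so the divisor must be adjusted.
With modified divisor 11400: modified quotas Amber 1.724, Gold 2.758, Blue 1.672, Green 11.970, Silver 1.595.
Rounding to the nearest integer: Amber 2, Gold 3, Blue 2, Green 12, Silver 2 (total 21).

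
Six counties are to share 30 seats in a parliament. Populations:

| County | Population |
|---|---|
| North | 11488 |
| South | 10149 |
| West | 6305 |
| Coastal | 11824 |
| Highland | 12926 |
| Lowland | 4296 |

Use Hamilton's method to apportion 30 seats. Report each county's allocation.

Total 56988; standard divisor 56988/30 ≈ 1899.6.
Standard quotas: North 6.0476, South 5.3427, West 3.3191, Coastal 6.2245, Highland 6.8046, Lowland 2.2615.
Lower quotas: North 6, South 5, West 3, Coastal 6, Highland 6, Lowland 2 (sum 28, leaving 2 seats).
Remainders in descending order: Highland 0.8046, South 0.3427, West 0.3191, Lowland 0.2615, Coastal 0.2245, North 0.0476.
Largest remainders: Highland, South receive the extra seats.

North=6; South=6; West=3; Coastal=6; Highland=7; Lowland=2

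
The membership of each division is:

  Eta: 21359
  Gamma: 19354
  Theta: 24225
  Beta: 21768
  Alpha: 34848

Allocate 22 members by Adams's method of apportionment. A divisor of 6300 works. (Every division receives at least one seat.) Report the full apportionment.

With modified divisor 6300: modified quotas Eta 3.390, Gamma 3.072, Theta 3.845, Beta 3.455, Alpha 5.531.
Rounding up: Eta 4, Gamma 4, Theta 4, Beta 4, Alpha 6 (total 22).

Eta 4; Gamma 4; Theta 4; Beta 4; Alpha 6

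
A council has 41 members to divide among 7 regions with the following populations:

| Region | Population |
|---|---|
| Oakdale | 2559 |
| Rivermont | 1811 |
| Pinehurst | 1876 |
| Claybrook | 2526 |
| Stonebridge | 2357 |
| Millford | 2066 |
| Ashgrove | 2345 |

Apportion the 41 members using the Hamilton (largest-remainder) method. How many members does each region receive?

Standard divisor: 15540 ÷ 41 ≈ 379.024.
Standard quotas: Oakdale 6.752, Rivermont 4.778, Pinehurst 4.950, Claybrook 6.664, Stonebridge 6.219, Millford 5.451, Ashgrove 6.187.
Lower quotas: Oakdale 6, Rivermont 4, Pinehurst 4, Claybrook 6, Stonebridge 6, Millford 5, Ashgrove 6 (sum 37, leaving 4 seats).
Remainders in descending order: Pinehurst 0.950, Rivermont 0.778, Oakdale 0.752, Claybrook 0.664, Millford 0.451, Stonebridge 0.219, Ashgrove 0.187.
The surplus seats go to Pinehurst, Rivermont, Oakdale, Claybrook.

Oakdale 7; Rivermont 5; Pinehurst 5; Claybrook 7; Stonebridge 6; Millford 5; Ashgrove 6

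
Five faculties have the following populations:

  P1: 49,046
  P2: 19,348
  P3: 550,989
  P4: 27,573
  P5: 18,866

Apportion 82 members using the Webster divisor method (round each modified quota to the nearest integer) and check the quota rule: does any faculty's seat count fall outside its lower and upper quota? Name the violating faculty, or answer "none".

P3

Standard quotas: P1 6.040, P2 2.383, P3 67.858, P4 3.396, P5 2.323.
Webster allocation: P1 6, P2 2, P3 69, P4 3, P5 2.
P3 has quota 67.858 (lower 67, upper 68) but receives 69 — outside the quota interval.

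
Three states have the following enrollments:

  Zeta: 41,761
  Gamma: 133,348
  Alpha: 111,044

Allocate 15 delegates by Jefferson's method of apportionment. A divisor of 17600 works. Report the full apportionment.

Zeta 2; Gamma 7; Alpha 6

With modified divisor 17600: modified quotas Zeta 2.373, Gamma 7.577, Alpha 6.309.
Rounding down: Zeta 2, Gamma 7, Alpha 6 (total 15).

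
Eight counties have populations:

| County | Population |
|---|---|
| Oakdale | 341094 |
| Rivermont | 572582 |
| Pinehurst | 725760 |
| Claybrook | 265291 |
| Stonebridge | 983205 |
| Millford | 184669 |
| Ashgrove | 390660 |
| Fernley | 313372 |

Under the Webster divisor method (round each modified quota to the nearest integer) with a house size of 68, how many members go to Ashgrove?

Standard divisor 3776633/68 ≈ 55538.721; standard quotas: Oakdale 6.142, Rivermont 10.310, Pinehurst 13.068, Claybrook 4.777, Stonebridge 17.703, Millford 3.325, Ashgrove 7.034, Fernley 5.642.
Rounding to the nearest integer gives Oakdale 6, Rivermont 10, Pinehurst 13, Claybrook 5, Stonebridge 18, Millford 3, Ashgrove 7, Fernley 6 — total 68, matching the house size, so no adjustment is needed.
Ashgrove receives 7.

7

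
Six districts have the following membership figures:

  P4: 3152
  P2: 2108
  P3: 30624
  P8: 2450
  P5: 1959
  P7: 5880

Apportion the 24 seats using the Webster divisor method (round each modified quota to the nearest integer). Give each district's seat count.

Standard divisor 46173/24 ≈ 1923.875; standard quotas: P4 1.638, P2 1.096, P3 15.918, P8 1.273, P5 1.018, P7 3.056.
Rounding to the nearest integer gives P4 2, P2 1, P3 16, P8 1, P5 1, P7 3 — total 24, matching the house size, so no adjustment is needed.

P4=2; P2=1; P3=16; P8=1; P5=1; P7=3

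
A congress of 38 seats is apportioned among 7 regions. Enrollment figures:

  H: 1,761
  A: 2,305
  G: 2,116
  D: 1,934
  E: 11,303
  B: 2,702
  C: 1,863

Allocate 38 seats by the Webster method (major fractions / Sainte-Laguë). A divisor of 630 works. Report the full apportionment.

With modified divisor 630: modified quotas H 2.795, A 3.659, G 3.359, D 3.070, E 17.941, B 4.289, C 2.957.
Rounding to the nearest integer: H 3, A 4, G 3, D 3, E 18, B 4, C 3 (total 38).

H: 3; A: 4; G: 3; D: 3; E: 18; B: 4; C: 3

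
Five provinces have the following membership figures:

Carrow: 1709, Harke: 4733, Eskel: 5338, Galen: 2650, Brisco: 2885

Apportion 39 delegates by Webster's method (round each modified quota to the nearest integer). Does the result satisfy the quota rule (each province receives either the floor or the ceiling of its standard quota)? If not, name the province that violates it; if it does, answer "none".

Standard quotas: Carrow 3.849, Harke 10.661, Eskel 12.023, Galen 5.969, Brisco 6.498.
Webster allocation: Carrow 4, Harke 11, Eskel 12, Galen 6, Brisco 6.
Every allocation lies between the lower and upper quota.

none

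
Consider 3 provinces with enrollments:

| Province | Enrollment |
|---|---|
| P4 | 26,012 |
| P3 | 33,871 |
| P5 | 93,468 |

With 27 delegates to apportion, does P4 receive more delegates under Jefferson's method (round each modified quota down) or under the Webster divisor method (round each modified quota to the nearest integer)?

Webster

Jefferson: P4 4, P3 6, P5 17.
Webster: P4 5, P3 6, P5 16.
P4 gets 4 under Jefferson and 5 under Webster.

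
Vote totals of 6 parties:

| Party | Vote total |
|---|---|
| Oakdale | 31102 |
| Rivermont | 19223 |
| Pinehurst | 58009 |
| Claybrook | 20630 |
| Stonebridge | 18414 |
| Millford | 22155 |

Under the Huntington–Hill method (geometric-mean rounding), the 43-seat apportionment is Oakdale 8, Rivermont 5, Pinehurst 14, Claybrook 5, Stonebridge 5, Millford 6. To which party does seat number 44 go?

Pinehurst

Priority for the next seat is population ÷ (√(s·(s+1))).
Priorities: Oakdale 3665.406, Rivermont 3509.624, Pinehurst 4003.001, Claybrook 3766.505, Stonebridge 3361.921, Millford 3418.591.
Highest priority: Pinehurst.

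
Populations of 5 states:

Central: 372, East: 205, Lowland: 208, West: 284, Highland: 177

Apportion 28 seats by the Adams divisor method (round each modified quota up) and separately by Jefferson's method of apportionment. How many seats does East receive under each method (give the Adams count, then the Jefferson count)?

Adams: Central 8, East 5, Lowland 5, West 6, Highland 4.
Jefferson: Central 9, East 4, Lowland 5, West 6, Highland 4.
East gets 5 under Adams and 4 under Jefferson.

5 and 4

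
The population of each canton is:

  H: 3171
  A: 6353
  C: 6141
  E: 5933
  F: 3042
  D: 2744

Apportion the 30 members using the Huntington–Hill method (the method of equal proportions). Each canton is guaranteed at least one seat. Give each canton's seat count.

With divisor 915.4: modified quotas H 3.464, A 6.940, C 6.709, E 6.481, F 3.323, D 2.998.
Geometric-mean thresholds: H √(3·4)=3.464, A √(6·7)=6.481, C √(6·7)=6.481, E √(6·7)=6.481, F √(3·4)=3.464, D √(2·3)=2.449.
Each quota rounded against its threshold gives H 3, A 7, C 7, E 7, F 3, D 3 (total 30).

H=3; A=7; C=7; E=7; F=3; D=3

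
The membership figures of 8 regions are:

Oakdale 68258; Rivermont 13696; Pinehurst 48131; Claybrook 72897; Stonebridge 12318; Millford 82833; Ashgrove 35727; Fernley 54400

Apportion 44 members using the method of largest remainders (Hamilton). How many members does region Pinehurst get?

6

Total 388260; standard divisor 388260/44 ≈ 8824.091.
Standard quotas: Oakdale 7.7354, Rivermont 1.5521, Pinehurst 5.4545, Claybrook 8.2611, Stonebridge 1.3960, Millford 9.3871, Ashgrove 4.0488, Fernley 6.1649.
Lower quotas: Oakdale 7, Rivermont 1, Pinehurst 5, Claybrook 8, Stonebridge 1, Millford 9, Ashgrove 4, Fernley 6 (sum 41, leaving 3 seats).
Remainders in descending order: Oakdale 0.7354, Rivermont 0.5521, Pinehurst 0.4545, Stonebridge 0.3960, Millford 0.3871, Claybrook 0.2611, Fernley 0.1649, Ashgrove 0.0488.
The surplus seats go to Oakdale, Rivermont, Pinehurst.
Pinehurst receives 6.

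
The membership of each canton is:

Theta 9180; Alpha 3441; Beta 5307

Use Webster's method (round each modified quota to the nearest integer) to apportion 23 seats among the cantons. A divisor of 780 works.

With modified divisor 780: modified quotas Theta 11.769, Alpha 4.412, Beta 6.804.
Rounding to the nearest integer: Theta 12, Alpha 4, Beta 7 (total 23).

Theta 12; Alpha 4; Beta 7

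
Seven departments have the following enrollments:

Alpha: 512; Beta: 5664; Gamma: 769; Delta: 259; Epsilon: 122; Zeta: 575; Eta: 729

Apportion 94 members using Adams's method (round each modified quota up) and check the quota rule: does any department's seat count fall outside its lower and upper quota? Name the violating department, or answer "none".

Beta

Standard quotas: Alpha 5.577, Beta 61.694, Gamma 8.376, Delta 2.821, Epsilon 1.329, Zeta 6.263, Eta 7.940.
Adams allocation: Alpha 6, Beta 60, Gamma 9, Delta 3, Epsilon 2, Zeta 6, Eta 8.
Beta has quota 61.694 (lower 61, upper 62) but receives 60 — outside the quota interval.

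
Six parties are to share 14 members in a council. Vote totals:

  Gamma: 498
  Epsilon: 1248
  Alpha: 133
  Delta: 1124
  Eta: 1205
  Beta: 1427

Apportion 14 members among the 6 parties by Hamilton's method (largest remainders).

Standard divisor: 5635 ÷ 14 ≈ 402.5.
Standard quotas: Gamma 1.237, Epsilon 3.101, Alpha 0.330, Delta 2.793, Eta 2.994, Beta 3.545.
Lower quotas: Gamma 1, Epsilon 3, Alpha 0, Delta 2, Eta 2, Beta 3 (sum 11, leaving 3 seats).
Remainders in descending order: Eta 0.994, Delta 0.793, Beta 0.545, Alpha 0.330, Gamma 0.237, Epsilon 0.101.
The surplus seats go to Eta, Delta, Beta.

Gamma 1, Epsilon 3, Alpha 0, Delta 3, Eta 3, Beta 4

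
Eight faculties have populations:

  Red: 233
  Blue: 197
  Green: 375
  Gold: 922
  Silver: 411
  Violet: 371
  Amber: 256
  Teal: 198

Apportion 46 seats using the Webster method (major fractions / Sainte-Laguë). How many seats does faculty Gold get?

14

Standard divisor 2963/46 ≈ 64.413; standard quotas: Red 3.617, Blue 3.058, Green 5.822, Gold 14.314, Silver 6.381, Violet 5.760, Amber 3.974, Teal 3.074.
Rounding to the nearest integer gives Red 4, Blue 3, Green 6, Gold 14, Silver 6, Violet 6, Amber 4, Teal 3 — total 46, matching the house size, so no adjustment is needed.
Gold receives 14.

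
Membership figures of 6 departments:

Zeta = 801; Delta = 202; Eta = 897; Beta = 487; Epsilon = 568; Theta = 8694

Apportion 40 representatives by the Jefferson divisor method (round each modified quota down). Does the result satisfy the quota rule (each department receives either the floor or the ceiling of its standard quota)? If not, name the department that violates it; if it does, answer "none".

Theta

Standard quotas: Zeta 2.750, Delta 0.694, Eta 3.080, Beta 1.672, Epsilon 1.950, Theta 29.853.
Jefferson allocation: Zeta 2, Delta 0, Eta 3, Beta 1, Epsilon 2, Theta 32.
Theta has quota 29.853 (lower 29, upper 30) but receives 32 — outside the quota interval.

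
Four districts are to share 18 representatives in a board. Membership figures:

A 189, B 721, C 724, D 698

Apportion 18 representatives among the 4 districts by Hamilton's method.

The standard divisor is 2332/18 ≈ 129.556.
Standard quotas: A 1.459, B 5.565, C 5.588, D 5.388.
Lower quotas: A 1, B 5, C 5, D 5 (sum 16, leaving 2 seats).
Remainders in descending order: C 0.588, B 0.565, A 0.459, D 0.388.
Largest remainders: C, B receive the extra seats.

A: 1; B: 6; C: 6; D: 5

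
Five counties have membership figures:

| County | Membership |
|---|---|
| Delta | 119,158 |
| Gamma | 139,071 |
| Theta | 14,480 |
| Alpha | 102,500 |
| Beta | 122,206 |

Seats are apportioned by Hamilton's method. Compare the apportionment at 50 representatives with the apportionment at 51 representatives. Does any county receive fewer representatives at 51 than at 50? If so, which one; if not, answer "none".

At 50 seats: Delta 12, Gamma 14, Theta 2, Alpha 10, Beta 12.
At 51 seats: Delta 12, Gamma 14, Theta 1, Alpha 11, Beta 13.
Theta drops from 2 to 1.

Theta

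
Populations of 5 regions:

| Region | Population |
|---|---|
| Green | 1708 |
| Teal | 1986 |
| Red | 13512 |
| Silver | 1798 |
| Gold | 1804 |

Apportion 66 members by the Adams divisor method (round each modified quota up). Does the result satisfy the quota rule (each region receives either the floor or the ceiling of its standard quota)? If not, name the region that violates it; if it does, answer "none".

Red

Standard quotas: Green 5.418, Teal 6.299, Red 42.858, Silver 5.703, Gold 5.722.
Adams allocation: Green 6, Teal 7, Red 41, Silver 6, Gold 6.
Red has quota 42.858 (lower 42, upper 43) but receives 41 — outside the quota interval.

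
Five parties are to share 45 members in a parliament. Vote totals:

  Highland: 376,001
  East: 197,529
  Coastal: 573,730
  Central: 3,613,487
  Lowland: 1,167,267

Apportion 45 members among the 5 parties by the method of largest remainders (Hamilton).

The standard divisor is 5928014/45 ≈ 131733.644.
Standard quotas: Highland 2.8543, East 1.4995, Coastal 4.3552, Central 27.4303, Lowland 8.8608.
Lower quotas: Highland 2, East 1, Coastal 4, Central 27, Lowland 8 (sum 42, leaving 3 seats).
Remainders in descending order: Lowland 0.8608, Highland 0.8543, East 0.4995, Central 0.4303, Coastal 0.3552.
Largest remainders: Lowland, Highland, East receive the extra seats.

Highland 3; East 2; Coastal 4; Central 27; Lowland 9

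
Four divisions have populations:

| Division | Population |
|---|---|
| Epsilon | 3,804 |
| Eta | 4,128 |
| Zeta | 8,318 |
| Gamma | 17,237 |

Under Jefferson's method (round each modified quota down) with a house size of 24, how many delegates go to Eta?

3

Standard divisor 33487/24 ≈ 1395.292; standard quotas: Epsilon 2.726, Eta 2.959, Zeta 5.961, Gamma 12.354.
Rounding down gives 2, 2, 5, 12 = 21 seats, so the divisor must be adjusted.
With modified divisor 1300: modified quotas Epsilon 2.926, Eta 3.175, Zeta 6.398, Gamma 13.259.
Rounding down: Epsilon 2, Eta 3, Zeta 6, Gamma 13 (total 24).
Eta receives 3.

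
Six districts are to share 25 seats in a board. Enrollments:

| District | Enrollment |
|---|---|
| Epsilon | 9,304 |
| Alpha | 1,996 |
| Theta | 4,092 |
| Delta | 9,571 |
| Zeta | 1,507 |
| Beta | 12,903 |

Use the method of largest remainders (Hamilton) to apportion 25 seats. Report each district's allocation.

Standard divisor: 39373 ÷ 25 ≈ 1574.92.
Standard quotas: Epsilon 5.9076, Alpha 1.2674, Theta 2.5982, Delta 6.0771, Zeta 0.9569, Beta 8.1928.
Lower quotas: Epsilon 5, Alpha 1, Theta 2, Delta 6, Zeta 0, Beta 8 (sum 22, leaving 3 seats).
Remainders in descending order: Zeta 0.9569, Epsilon 0.9076, Theta 0.5982, Alpha 0.2674, Beta 0.1928, Delta 0.0771.
The surplus seats go to Zeta, Epsilon, Theta.

Epsilon 6, Alpha 1, Theta 3, Delta 6, Zeta 1, Beta 8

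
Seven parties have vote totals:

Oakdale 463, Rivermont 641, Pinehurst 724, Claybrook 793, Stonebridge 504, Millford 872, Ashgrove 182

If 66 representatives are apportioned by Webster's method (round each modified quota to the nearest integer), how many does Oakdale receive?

7

Standard divisor 4179/66 ≈ 63.318; standard quotas: Oakdale 7.312, Rivermont 10.123, Pinehurst 11.434, Claybrook 12.524, Stonebridge 7.960, Millford 13.772, Ashgrove 2.874.
Rounding to the nearest integer gives Oakdale 7, Rivermont 10, Pinehurst 11, Claybrook 13, Stonebridge 8, Millford 14, Ashgrove 3 — total 66, matching the house size, so no adjustment is needed.
Oakdale receives 7.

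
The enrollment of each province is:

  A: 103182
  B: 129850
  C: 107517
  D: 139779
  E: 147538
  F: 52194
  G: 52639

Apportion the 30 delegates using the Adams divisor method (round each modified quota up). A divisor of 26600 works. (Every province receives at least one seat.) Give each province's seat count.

A: 4; B: 5; C: 5; D: 6; E: 6; F: 2; G: 2

With modified divisor 26600: modified quotas A 3.879, B 4.882, C 4.042, D 5.255, E 5.547, F 1.962, G 1.979.
Rounding up: A 4, B 5, C 5, D 6, E 6, F 2, G 2 (total 30).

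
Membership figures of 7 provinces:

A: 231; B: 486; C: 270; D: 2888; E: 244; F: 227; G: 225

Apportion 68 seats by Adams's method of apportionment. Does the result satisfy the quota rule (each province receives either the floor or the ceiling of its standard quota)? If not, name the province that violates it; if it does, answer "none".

D

Standard quotas: A 3.436, B 7.230, C 4.017, D 42.963, E 3.630, F 3.377, G 3.347.
Adams allocation: A 4, B 7, C 4, D 41, E 4, F 4, G 4.
D has quota 42.963 (lower 42, upper 43) but receives 41 — outside the quota interval.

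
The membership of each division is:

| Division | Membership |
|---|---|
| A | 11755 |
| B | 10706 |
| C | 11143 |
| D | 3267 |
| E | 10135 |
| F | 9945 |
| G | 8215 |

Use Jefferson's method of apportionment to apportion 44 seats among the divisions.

A 8, B 7, C 8, D 2, E 7, F 7, G 5

Standard divisor 65166/44 ≈ 1481.045; standard quotas: A 7.937, B 7.229, C 7.524, D 2.206, E 6.843, F 6.715, G 5.547.
Rounding down gives 7, 7, 7, 2, 6, 6, 5 = 40 seats, so the divisor must be adjusted.
With modified divisor 1380: modified quotas A 8.518, B 7.758, C 8.075, D 2.367, E 7.344, F 7.207, G 5.953.
Rounding down: A 8, B 7, C 8, D 2, E 7, F 7, G 5 (total 44).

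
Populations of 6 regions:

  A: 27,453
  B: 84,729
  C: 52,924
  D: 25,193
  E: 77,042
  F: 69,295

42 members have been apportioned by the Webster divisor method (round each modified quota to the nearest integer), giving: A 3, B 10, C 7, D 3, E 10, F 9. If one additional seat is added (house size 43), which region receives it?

B

Priority for the next seat is population ÷ (current seats + 0.5).
Priorities: A 7843.714, B 8069.429, C 7056.533, D 7198.000, E 7337.333, F 7294.211.
Highest priority: B.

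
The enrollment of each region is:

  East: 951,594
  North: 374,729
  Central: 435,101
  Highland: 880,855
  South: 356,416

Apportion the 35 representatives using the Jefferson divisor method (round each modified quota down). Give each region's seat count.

East 11, North 4, Central 5, Highland 11, South 4

Standard divisor 2998695/35 ≈ 85677; standard quotas: East 11.107, North 4.374, Central 5.078, Highland 10.281, South 4.160.
Rounding down gives 11, 4, 5, 10, 4 = 34 seats, so the divisor must be adjusted.
With modified divisor 79700: modified quotas East 11.940, North 4.702, Central 5.459, Highland 11.052, South 4.472.
Rounding down: East 11, North 4, Central 5, Highland 11, South 4 (total 35).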